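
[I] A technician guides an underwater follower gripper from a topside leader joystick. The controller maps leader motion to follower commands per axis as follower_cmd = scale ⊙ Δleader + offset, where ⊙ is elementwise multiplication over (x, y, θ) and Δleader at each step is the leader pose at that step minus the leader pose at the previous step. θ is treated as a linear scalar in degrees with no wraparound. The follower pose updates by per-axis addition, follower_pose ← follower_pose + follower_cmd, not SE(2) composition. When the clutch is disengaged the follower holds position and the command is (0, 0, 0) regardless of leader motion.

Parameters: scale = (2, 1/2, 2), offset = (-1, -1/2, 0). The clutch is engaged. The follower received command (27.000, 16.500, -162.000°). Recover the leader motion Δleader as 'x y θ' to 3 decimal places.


14.000 34.000 -81.000

axis x: (27.000 − -1) / (2) = 14.000
axis y: (16.500 − -1/2) / (1/2) = 34.000
axis θ: (-162.000 − 0) / (2) = -81.000


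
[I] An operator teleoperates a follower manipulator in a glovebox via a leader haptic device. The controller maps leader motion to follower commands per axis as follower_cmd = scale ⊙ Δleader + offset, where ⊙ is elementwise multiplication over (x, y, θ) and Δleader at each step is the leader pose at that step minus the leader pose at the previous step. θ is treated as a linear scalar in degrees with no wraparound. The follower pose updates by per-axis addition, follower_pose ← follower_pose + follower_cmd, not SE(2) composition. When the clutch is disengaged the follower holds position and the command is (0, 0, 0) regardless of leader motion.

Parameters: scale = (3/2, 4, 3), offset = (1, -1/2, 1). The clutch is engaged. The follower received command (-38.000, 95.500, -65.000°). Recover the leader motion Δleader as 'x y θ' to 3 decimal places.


-26.000 24.000 -22.000

axis x: (-38.000 − 1) / (3/2) = -26.000
axis y: (95.500 − -1/2) / (4) = 24.000
axis θ: (-65.000 − 1) / (3) = -22.000


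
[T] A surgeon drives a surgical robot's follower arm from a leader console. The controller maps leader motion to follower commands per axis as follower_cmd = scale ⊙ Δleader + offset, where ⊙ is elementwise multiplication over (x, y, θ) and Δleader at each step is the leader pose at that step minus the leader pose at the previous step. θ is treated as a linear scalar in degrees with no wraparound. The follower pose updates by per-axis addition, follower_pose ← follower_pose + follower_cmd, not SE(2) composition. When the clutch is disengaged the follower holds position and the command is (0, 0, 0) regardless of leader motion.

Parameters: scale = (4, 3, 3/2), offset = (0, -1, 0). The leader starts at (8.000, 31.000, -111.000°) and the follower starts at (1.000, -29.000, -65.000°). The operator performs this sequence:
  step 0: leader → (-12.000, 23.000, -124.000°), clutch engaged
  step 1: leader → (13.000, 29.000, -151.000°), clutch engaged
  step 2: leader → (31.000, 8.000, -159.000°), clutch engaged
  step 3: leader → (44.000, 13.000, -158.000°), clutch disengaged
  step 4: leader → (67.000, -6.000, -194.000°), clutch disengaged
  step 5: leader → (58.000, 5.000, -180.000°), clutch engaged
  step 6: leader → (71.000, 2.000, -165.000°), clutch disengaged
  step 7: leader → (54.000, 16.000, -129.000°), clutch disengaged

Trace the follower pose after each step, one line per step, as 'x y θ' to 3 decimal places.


step 0: Δleader=(-20.000, -8.000, -13.000°), engaged; cmd=(-80.000, -25.000, -19.500°) → follower=(-79.000, -54.000, -84.500°)
step 1: Δleader=(25.000, 6.000, -27.000°), engaged; cmd=(100.000, 17.000, -40.500°) → follower=(21.000, -37.000, -125.000°)
step 2: Δleader=(18.000, -21.000, -8.000°), engaged; cmd=(72.000, -64.000, -12.000°) → follower=(93.000, -101.000, -137.000°)
step 3: Δleader=(13.000, 5.000, 1.000°), disengaged; cmd=(0,0,0) → follower holds at (93.000, -101.000, -137.000°)
step 4: Δleader=(23.000, -19.000, -36.000°), disengaged; cmd=(0,0,0) → follower holds at (93.000, -101.000, -137.000°)
step 5: Δleader=(-9.000, 11.000, 14.000°), engaged; cmd=(-36.000, 32.000, 21.000°) → follower=(57.000, -69.000, -116.000°)
step 6: Δleader=(13.000, -3.000, 15.000°), disengaged; cmd=(0,0,0) → follower holds at (57.000, -69.000, -116.000°)
step 7: Δleader=(-17.000, 14.000, 36.000°), disengaged; cmd=(0,0,0) → follower holds at (57.000, -69.000, -116.000°)

-79.000 -54.000 -84.500
21.000 -37.000 -125.000
93.000 -101.000 -137.000
93.000 -101.000 -137.000
93.000 -101.000 -137.000
57.000 -69.000 -116.000
57.000 -69.000 -116.000
57.000 -69.000 -116.000


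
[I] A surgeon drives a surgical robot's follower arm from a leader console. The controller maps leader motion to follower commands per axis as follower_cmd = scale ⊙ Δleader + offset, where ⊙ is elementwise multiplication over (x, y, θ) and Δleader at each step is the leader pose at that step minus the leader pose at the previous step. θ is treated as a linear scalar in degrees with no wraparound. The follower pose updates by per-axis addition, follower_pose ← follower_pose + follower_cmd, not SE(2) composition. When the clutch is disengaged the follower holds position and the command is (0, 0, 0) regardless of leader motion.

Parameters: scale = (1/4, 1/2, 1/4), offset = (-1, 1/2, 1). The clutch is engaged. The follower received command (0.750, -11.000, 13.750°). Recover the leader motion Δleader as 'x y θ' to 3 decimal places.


axis x: (0.750 − -1) / (1/4) = 7.000
axis y: (-11.000 − 1/2) / (1/2) = -23.000
axis θ: (13.750 − 1) / (1/4) = 51.000

7.000 -23.000 51.000


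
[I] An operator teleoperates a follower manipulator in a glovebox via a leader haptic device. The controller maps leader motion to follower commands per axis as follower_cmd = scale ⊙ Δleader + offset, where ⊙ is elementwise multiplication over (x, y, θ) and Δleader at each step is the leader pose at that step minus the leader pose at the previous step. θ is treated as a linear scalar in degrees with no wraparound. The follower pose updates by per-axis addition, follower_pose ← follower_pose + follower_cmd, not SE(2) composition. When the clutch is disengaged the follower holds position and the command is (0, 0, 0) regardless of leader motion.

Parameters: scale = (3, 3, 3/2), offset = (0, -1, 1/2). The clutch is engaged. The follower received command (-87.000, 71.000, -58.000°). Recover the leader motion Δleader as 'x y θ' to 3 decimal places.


-29.000 24.000 -39.000

axis x: (-87.000 − 0) / (3) = -29.000
axis y: (71.000 − -1) / (3) = 24.000
axis θ: (-58.000 − 1/2) / (3/2) = -39.000


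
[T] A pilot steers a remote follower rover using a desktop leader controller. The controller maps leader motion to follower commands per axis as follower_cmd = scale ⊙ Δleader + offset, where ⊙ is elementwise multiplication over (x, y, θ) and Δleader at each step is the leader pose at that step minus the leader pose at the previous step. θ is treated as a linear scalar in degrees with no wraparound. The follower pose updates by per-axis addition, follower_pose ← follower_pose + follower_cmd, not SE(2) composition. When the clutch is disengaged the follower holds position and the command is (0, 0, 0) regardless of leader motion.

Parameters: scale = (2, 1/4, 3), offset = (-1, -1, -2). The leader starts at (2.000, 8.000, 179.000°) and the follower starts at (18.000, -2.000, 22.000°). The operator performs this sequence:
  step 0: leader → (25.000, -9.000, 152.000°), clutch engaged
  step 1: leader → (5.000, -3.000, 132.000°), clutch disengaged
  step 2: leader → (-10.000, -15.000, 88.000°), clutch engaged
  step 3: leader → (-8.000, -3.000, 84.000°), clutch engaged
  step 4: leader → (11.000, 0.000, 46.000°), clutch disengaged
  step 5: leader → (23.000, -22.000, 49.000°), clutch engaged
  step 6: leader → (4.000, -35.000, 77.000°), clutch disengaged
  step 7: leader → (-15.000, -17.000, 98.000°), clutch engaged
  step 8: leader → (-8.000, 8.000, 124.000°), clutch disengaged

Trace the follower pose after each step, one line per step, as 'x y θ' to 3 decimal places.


step 0: Δleader=(23.000, -17.000, -27.000°), engaged; cmd=(45.000, -5.250, -83.000°) → follower=(63.000, -7.250, -61.000°)
step 1: Δleader=(-20.000, 6.000, -20.000°), disengaged; cmd=(0,0,0) → follower holds at (63.000, -7.250, -61.000°)
step 2: Δleader=(-15.000, -12.000, -44.000°), engaged; cmd=(-31.000, -4.000, -134.000°) → follower=(32.000, -11.250, -195.000°)
step 3: Δleader=(2.000, 12.000, -4.000°), engaged; cmd=(3.000, 2.000, -14.000°) → follower=(35.000, -9.250, -209.000°)
step 4: Δleader=(19.000, 3.000, -38.000°), disengaged; cmd=(0,0,0) → follower holds at (35.000, -9.250, -209.000°)
step 5: Δleader=(12.000, -22.000, 3.000°), engaged; cmd=(23.000, -6.500, 7.000°) → follower=(58.000, -15.750, -202.000°)
step 6: Δleader=(-19.000, -13.000, 28.000°), disengaged; cmd=(0,0,0) → follower holds at (58.000, -15.750, -202.000°)
step 7: Δleader=(-19.000, 18.000, 21.000°), engaged; cmd=(-39.000, 3.500, 61.000°) → follower=(19.000, -12.250, -141.000°)
step 8: Δleader=(7.000, 25.000, 26.000°), disengaged; cmd=(0,0,0) → follower holds at (19.000, -12.250, -141.000°)

63.000 -7.250 -61.000
63.000 -7.250 -61.000
32.000 -11.250 -195.000
35.000 -9.250 -209.000
35.000 -9.250 -209.000
58.000 -15.750 -202.000
58.000 -15.750 -202.000
19.000 -12.250 -141.000
19.000 -12.250 -141.000


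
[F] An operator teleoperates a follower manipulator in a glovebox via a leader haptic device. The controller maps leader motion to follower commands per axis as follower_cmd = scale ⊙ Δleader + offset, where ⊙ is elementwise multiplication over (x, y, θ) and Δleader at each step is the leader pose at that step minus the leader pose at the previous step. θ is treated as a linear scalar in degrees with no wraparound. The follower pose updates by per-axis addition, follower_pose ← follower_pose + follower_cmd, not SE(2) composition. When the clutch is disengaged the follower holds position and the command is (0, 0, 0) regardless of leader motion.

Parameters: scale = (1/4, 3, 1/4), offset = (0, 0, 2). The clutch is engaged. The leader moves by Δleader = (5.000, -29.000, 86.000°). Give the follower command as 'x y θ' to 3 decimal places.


axis x: 1/4·5.000 + 0 = 1.250
axis y: 3·-29.000 + 0 = -87.000
axis θ: 1/4·86.000 + 2 = 23.500

1.250 -87.000 23.500


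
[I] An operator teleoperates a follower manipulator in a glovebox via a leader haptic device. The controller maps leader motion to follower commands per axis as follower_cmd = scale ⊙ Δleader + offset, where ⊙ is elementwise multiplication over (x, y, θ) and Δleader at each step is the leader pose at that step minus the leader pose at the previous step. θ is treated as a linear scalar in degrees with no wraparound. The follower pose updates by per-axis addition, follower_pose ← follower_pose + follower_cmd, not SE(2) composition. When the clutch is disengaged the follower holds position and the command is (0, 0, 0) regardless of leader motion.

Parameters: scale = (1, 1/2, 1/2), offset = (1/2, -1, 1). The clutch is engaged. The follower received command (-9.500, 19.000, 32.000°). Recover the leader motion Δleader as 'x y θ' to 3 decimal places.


-10.000 40.000 62.000

axis x: (-9.500 − 1/2) / (1) = -10.000
axis y: (19.000 − -1) / (1/2) = 40.000
axis θ: (32.000 − 1) / (1/2) = 62.000


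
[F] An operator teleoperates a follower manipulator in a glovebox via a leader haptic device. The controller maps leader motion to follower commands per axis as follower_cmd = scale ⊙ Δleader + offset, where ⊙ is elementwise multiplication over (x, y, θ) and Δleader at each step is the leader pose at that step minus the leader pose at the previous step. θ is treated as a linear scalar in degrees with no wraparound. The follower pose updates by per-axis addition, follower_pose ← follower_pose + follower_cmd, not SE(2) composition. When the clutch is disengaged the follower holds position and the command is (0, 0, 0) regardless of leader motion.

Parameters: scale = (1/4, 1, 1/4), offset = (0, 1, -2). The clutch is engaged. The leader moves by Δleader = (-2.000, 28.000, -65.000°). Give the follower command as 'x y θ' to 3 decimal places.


axis x: 1/4·-2.000 + 0 = -0.500
axis y: 1·28.000 + 1 = 29.000
axis θ: 1/4·-65.000 + -2 = -18.250

-0.500 29.000 -18.250


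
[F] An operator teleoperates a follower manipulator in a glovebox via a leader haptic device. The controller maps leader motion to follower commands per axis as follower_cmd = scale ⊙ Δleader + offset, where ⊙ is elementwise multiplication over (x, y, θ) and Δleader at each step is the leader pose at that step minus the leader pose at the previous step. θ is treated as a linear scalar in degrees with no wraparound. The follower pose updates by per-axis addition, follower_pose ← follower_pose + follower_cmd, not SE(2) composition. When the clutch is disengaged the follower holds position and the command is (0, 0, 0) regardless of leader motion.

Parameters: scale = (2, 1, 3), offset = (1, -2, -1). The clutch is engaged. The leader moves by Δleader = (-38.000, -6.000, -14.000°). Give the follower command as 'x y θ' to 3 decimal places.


-75.000 -8.000 -43.000

axis x: 2·-38.000 + 1 = -75.000
axis y: 1·-6.000 + -2 = -8.000
axis θ: 3·-14.000 + -1 = -43.000


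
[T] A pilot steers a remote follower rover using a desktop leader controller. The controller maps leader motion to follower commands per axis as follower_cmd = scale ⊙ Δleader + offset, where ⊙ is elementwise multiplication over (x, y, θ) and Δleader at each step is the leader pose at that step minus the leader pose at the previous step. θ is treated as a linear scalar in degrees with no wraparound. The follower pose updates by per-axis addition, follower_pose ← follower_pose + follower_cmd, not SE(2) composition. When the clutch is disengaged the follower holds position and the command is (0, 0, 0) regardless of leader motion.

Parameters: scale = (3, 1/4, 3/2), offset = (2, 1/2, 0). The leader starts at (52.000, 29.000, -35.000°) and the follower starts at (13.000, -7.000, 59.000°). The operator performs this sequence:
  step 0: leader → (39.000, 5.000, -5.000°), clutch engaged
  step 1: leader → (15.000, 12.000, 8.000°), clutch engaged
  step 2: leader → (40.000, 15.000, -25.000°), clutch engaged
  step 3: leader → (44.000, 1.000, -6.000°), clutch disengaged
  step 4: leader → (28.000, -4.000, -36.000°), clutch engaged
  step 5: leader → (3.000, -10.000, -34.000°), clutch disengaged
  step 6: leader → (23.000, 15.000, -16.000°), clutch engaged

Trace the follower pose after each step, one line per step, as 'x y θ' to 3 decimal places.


step 0: Δleader=(-13.000, -24.000, 30.000°), engaged; cmd=(-37.000, -5.500, 45.000°) → follower=(-24.000, -12.500, 104.000°)
step 1: Δleader=(-24.000, 7.000, 13.000°), engaged; cmd=(-70.000, 2.250, 19.500°) → follower=(-94.000, -10.250, 123.500°)
step 2: Δleader=(25.000, 3.000, -33.000°), engaged; cmd=(77.000, 1.250, -49.500°) → follower=(-17.000, -9.000, 74.000°)
step 3: Δleader=(4.000, -14.000, 19.000°), disengaged; cmd=(0,0,0) → follower holds at (-17.000, -9.000, 74.000°)
step 4: Δleader=(-16.000, -5.000, -30.000°), engaged; cmd=(-46.000, -0.750, -45.000°) → follower=(-63.000, -9.750, 29.000°)
step 5: Δleader=(-25.000, -6.000, 2.000°), disengaged; cmd=(0,0,0) → follower holds at (-63.000, -9.750, 29.000°)
step 6: Δleader=(20.000, 25.000, 18.000°), engaged; cmd=(62.000, 6.750, 27.000°) → follower=(-1.000, -3.000, 56.000°)

-24.000 -12.500 104.000
-94.000 -10.250 123.500
-17.000 -9.000 74.000
-17.000 -9.000 74.000
-63.000 -9.750 29.000
-63.000 -9.750 29.000
-1.000 -3.000 56.000


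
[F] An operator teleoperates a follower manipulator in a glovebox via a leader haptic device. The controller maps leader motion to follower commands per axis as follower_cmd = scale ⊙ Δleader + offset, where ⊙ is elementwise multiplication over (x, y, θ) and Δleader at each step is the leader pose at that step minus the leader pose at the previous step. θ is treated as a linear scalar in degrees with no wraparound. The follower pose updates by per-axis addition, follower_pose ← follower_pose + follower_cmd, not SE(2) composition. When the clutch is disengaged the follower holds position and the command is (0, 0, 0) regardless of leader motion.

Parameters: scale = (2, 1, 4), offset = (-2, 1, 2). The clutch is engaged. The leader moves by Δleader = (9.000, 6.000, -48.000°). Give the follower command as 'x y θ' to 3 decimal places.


axis x: 2·9.000 + -2 = 16.000
axis y: 1·6.000 + 1 = 7.000
axis θ: 4·-48.000 + 2 = -190.000

16.000 7.000 -190.000


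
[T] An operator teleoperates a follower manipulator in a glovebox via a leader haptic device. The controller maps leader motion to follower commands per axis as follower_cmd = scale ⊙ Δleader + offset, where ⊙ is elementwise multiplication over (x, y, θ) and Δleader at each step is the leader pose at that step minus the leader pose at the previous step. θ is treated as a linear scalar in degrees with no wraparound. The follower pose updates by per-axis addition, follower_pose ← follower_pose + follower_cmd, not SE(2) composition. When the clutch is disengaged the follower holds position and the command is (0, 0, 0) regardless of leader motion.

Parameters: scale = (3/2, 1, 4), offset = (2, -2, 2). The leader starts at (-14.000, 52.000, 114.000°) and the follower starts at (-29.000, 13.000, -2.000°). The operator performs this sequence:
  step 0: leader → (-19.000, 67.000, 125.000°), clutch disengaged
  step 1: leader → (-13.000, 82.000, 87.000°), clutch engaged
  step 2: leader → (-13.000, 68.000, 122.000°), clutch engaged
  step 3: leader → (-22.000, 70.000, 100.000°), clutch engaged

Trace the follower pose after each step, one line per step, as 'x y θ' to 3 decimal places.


step 0: Δleader=(-5.000, 15.000, 11.000°), disengaged; cmd=(0,0,0) → follower holds at (-29.000, 13.000, -2.000°)
step 1: Δleader=(6.000, 15.000, -38.000°), engaged; cmd=(11.000, 13.000, -150.000°) → follower=(-18.000, 26.000, -152.000°)
step 2: Δleader=(0.000, -14.000, 35.000°), engaged; cmd=(2.000, -16.000, 142.000°) → follower=(-16.000, 10.000, -10.000°)
step 3: Δleader=(-9.000, 2.000, -22.000°), engaged; cmd=(-11.500, 0.000, -86.000°) → follower=(-27.500, 10.000, -96.000°)

-29.000 13.000 -2.000
-18.000 26.000 -152.000
-16.000 10.000 -10.000
-27.500 10.000 -96.000


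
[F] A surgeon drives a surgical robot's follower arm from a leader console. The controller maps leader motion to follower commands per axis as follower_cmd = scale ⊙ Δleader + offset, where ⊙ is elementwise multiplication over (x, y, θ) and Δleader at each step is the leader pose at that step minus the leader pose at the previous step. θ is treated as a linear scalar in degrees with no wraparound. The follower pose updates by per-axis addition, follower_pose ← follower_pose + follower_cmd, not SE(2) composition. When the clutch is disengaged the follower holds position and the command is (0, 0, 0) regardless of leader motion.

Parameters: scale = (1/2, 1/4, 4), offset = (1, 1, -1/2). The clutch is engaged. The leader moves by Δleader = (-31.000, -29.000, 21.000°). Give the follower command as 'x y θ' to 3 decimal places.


-14.500 -6.250 83.500

axis x: 1/2·-31.000 + 1 = -14.500
axis y: 1/4·-29.000 + 1 = -6.250
axis θ: 4·21.000 + -1/2 = 83.500


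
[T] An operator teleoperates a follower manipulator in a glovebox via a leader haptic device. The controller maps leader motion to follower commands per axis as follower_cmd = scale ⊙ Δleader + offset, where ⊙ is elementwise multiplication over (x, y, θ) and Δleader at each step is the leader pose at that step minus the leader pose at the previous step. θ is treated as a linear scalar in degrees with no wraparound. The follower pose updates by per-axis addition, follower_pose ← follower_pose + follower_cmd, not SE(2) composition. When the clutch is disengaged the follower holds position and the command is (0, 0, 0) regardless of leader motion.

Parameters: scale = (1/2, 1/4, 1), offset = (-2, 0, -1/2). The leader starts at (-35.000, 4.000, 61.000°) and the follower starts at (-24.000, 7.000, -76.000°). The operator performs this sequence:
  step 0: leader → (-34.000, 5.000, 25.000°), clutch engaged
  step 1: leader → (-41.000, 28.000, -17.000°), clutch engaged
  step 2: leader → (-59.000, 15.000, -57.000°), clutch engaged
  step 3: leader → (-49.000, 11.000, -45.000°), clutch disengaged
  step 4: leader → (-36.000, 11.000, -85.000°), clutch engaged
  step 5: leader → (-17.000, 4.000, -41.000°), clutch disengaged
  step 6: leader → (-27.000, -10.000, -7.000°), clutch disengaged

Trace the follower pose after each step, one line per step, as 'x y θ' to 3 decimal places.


-25.500 7.250 -112.500
-31.000 13.000 -155.000
-42.000 9.750 -195.500
-42.000 9.750 -195.500
-37.500 9.750 -236.000
-37.500 9.750 -236.000
-37.500 9.750 -236.000

step 0: Δleader=(1.000, 1.000, -36.000°), engaged; cmd=(-1.500, 0.250, -36.500°) → follower=(-25.500, 7.250, -112.500°)
step 1: Δleader=(-7.000, 23.000, -42.000°), engaged; cmd=(-5.500, 5.750, -42.500°) → follower=(-31.000, 13.000, -155.000°)
step 2: Δleader=(-18.000, -13.000, -40.000°), engaged; cmd=(-11.000, -3.250, -40.500°) → follower=(-42.000, 9.750, -195.500°)
step 3: Δleader=(10.000, -4.000, 12.000°), disengaged; cmd=(0,0,0) → follower holds at (-42.000, 9.750, -195.500°)
step 4: Δleader=(13.000, 0.000, -40.000°), engaged; cmd=(4.500, 0.000, -40.500°) → follower=(-37.500, 9.750, -236.000°)
step 5: Δleader=(19.000, -7.000, 44.000°), disengaged; cmd=(0,0,0) → follower holds at (-37.500, 9.750, -236.000°)
step 6: Δleader=(-10.000, -14.000, 34.000°), disengaged; cmd=(0,0,0) → follower holds at (-37.500, 9.750, -236.000°)


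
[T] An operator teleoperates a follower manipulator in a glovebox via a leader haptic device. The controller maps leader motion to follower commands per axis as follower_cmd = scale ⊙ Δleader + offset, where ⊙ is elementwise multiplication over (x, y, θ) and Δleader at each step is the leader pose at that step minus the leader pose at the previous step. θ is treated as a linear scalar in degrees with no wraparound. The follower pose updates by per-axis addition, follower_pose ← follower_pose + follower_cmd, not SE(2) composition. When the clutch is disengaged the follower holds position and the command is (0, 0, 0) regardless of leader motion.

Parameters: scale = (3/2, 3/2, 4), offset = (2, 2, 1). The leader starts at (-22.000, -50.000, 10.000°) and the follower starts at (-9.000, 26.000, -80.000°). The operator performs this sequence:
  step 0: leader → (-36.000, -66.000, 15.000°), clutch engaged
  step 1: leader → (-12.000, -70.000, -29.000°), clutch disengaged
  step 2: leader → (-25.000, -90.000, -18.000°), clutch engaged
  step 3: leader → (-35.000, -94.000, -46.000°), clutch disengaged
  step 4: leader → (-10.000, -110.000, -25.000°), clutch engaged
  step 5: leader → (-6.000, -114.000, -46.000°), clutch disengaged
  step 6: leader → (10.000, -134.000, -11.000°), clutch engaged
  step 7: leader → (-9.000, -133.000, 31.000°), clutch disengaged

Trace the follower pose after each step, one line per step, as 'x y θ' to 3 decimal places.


-28.000 4.000 -59.000
-28.000 4.000 -59.000
-45.500 -24.000 -14.000
-45.500 -24.000 -14.000
-6.000 -46.000 71.000
-6.000 -46.000 71.000
20.000 -74.000 212.000
20.000 -74.000 212.000

step 0: Δleader=(-14.000, -16.000, 5.000°), engaged; cmd=(-19.000, -22.000, 21.000°) → follower=(-28.000, 4.000, -59.000°)
step 1: Δleader=(24.000, -4.000, -44.000°), disengaged; cmd=(0,0,0) → follower holds at (-28.000, 4.000, -59.000°)
step 2: Δleader=(-13.000, -20.000, 11.000°), engaged; cmd=(-17.500, -28.000, 45.000°) → follower=(-45.500, -24.000, -14.000°)
step 3: Δleader=(-10.000, -4.000, -28.000°), disengaged; cmd=(0,0,0) → follower holds at (-45.500, -24.000, -14.000°)
step 4: Δleader=(25.000, -16.000, 21.000°), engaged; cmd=(39.500, -22.000, 85.000°) → follower=(-6.000, -46.000, 71.000°)
step 5: Δleader=(4.000, -4.000, -21.000°), disengaged; cmd=(0,0,0) → follower holds at (-6.000, -46.000, 71.000°)
step 6: Δleader=(16.000, -20.000, 35.000°), engaged; cmd=(26.000, -28.000, 141.000°) → follower=(20.000, -74.000, 212.000°)
step 7: Δleader=(-19.000, 1.000, 42.000°), disengaged; cmd=(0,0,0) → follower holds at (20.000, -74.000, 212.000°)


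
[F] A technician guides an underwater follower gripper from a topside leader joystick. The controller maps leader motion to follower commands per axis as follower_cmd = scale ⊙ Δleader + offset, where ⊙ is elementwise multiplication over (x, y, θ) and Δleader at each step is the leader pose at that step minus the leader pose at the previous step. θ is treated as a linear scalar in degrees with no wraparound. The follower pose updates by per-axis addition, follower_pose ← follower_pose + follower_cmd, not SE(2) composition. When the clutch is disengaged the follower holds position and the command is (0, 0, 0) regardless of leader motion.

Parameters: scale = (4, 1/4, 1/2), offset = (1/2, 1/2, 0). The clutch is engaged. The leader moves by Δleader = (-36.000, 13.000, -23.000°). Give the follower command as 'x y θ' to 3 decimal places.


-143.500 3.750 -11.500

axis x: 4·-36.000 + 1/2 = -143.500
axis y: 1/4·13.000 + 1/2 = 3.750
axis θ: 1/2·-23.000 + 0 = -11.500


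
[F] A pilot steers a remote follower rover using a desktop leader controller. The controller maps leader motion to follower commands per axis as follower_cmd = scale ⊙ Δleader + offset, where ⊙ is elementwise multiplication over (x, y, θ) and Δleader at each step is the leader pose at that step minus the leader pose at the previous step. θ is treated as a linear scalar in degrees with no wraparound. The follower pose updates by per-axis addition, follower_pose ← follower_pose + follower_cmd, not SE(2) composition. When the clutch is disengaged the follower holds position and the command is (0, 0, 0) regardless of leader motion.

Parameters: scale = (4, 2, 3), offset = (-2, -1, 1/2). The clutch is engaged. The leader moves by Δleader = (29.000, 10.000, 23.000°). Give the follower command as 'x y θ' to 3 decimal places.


114.000 19.000 69.500

axis x: 4·29.000 + -2 = 114.000
axis y: 2·10.000 + -1 = 19.000
axis θ: 3·23.000 + 1/2 = 69.500


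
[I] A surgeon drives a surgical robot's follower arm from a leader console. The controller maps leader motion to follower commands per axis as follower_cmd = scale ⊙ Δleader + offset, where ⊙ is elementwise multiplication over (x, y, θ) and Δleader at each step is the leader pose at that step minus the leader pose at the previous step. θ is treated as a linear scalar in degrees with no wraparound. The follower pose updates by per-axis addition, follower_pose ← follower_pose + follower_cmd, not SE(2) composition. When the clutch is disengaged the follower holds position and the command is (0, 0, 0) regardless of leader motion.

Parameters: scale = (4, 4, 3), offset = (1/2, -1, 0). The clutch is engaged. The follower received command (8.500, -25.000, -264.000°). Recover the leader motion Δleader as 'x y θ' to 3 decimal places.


2.000 -6.000 -88.000

axis x: (8.500 − 1/2) / (4) = 2.000
axis y: (-25.000 − -1) / (4) = -6.000
axis θ: (-264.000 − 0) / (3) = -88.000


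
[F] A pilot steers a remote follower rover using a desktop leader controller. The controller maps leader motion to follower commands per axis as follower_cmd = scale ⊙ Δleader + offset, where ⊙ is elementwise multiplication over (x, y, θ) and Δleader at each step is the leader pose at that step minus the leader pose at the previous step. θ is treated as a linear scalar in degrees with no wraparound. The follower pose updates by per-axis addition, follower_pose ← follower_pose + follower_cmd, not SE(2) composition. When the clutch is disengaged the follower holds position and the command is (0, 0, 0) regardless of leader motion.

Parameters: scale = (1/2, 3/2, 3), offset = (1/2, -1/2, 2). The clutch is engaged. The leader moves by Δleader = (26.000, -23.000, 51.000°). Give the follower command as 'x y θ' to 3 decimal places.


axis x: 1/2·26.000 + 1/2 = 13.500
axis y: 3/2·-23.000 + -1/2 = -35.000
axis θ: 3·51.000 + 2 = 155.000

13.500 -35.000 155.000


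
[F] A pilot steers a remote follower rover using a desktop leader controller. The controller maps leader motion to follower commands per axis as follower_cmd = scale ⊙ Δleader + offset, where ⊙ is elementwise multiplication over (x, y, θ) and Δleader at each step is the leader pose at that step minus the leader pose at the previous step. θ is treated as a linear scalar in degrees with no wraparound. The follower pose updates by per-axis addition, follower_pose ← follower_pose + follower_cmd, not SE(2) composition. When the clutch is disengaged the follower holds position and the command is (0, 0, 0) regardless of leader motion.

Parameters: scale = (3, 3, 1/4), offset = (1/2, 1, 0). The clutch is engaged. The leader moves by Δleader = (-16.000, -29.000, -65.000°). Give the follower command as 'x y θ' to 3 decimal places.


-47.500 -86.000 -16.250

axis x: 3·-16.000 + 1/2 = -47.500
axis y: 3·-29.000 + 1 = -86.000
axis θ: 1/4·-65.000 + 0 = -16.250


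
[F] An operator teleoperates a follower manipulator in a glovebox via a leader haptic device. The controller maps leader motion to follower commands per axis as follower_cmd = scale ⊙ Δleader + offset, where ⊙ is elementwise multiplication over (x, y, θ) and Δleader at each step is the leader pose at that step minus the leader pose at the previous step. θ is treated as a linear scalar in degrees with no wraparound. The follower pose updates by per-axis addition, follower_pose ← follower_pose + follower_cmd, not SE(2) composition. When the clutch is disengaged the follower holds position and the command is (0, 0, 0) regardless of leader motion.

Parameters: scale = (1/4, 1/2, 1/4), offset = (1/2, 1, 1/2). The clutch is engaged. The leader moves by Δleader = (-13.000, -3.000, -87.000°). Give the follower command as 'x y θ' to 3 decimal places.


axis x: 1/4·-13.000 + 1/2 = -2.750
axis y: 1/2·-3.000 + 1 = -0.500
axis θ: 1/4·-87.000 + 1/2 = -21.250

-2.750 -0.500 -21.250


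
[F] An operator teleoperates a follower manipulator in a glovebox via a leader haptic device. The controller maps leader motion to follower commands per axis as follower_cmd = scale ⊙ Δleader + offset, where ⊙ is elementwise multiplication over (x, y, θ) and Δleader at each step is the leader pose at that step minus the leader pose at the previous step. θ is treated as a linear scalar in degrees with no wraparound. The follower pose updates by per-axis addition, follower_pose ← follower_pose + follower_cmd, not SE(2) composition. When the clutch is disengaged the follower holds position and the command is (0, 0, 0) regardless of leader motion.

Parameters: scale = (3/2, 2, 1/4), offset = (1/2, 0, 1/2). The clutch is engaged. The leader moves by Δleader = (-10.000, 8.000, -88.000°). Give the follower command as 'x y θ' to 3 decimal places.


axis x: 3/2·-10.000 + 1/2 = -14.500
axis y: 2·8.000 + 0 = 16.000
axis θ: 1/4·-88.000 + 1/2 = -21.500

-14.500 16.000 -21.500


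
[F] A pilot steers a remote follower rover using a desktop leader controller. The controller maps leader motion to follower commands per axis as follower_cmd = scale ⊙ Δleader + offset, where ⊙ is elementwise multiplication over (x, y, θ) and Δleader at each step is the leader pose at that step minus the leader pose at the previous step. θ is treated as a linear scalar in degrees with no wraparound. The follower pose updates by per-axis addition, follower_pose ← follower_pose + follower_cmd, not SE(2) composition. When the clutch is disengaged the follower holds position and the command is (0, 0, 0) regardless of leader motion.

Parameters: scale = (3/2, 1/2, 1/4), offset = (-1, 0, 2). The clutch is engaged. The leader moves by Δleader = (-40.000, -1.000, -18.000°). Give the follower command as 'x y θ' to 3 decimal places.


-61.000 -0.500 -2.500

axis x: 3/2·-40.000 + -1 = -61.000
axis y: 1/2·-1.000 + 0 = -0.500
axis θ: 1/4·-18.000 + 2 = -2.500


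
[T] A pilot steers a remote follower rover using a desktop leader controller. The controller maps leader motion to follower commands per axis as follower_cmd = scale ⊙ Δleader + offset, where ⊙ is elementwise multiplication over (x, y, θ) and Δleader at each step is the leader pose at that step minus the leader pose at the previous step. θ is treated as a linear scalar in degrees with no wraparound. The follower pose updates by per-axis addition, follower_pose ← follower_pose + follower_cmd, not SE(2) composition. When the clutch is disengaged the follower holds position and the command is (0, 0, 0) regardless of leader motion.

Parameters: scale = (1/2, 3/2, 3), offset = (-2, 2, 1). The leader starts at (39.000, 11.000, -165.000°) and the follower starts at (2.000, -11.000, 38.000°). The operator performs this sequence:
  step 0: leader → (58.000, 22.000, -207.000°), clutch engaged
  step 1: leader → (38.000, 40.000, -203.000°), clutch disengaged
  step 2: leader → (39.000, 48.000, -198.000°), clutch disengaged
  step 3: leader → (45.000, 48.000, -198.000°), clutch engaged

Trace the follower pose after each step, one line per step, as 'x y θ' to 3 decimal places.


step 0: Δleader=(19.000, 11.000, -42.000°), engaged; cmd=(7.500, 18.500, -125.000°) → follower=(9.500, 7.500, -87.000°)
step 1: Δleader=(-20.000, 18.000, 4.000°), disengaged; cmd=(0,0,0) → follower holds at (9.500, 7.500, -87.000°)
step 2: Δleader=(1.000, 8.000, 5.000°), disengaged; cmd=(0,0,0) → follower holds at (9.500, 7.500, -87.000°)
step 3: Δleader=(6.000, 0.000, 0.000°), engaged; cmd=(1.000, 2.000, 1.000°) → follower=(10.500, 9.500, -86.000°)

9.500 7.500 -87.000
9.500 7.500 -87.000
9.500 7.500 -87.000
10.500 9.500 -86.000


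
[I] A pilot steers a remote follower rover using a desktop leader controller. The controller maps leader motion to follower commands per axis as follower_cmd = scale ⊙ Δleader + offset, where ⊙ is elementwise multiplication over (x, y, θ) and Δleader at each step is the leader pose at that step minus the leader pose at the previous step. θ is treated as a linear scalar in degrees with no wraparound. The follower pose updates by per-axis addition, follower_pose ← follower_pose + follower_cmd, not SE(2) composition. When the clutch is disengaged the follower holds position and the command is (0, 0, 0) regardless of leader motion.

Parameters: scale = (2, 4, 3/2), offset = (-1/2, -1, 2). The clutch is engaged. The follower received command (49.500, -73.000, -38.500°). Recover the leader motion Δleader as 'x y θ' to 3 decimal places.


axis x: (49.500 − -1/2) / (2) = 25.000
axis y: (-73.000 − -1) / (4) = -18.000
axis θ: (-38.500 − 2) / (3/2) = -27.000

25.000 -18.000 -27.000


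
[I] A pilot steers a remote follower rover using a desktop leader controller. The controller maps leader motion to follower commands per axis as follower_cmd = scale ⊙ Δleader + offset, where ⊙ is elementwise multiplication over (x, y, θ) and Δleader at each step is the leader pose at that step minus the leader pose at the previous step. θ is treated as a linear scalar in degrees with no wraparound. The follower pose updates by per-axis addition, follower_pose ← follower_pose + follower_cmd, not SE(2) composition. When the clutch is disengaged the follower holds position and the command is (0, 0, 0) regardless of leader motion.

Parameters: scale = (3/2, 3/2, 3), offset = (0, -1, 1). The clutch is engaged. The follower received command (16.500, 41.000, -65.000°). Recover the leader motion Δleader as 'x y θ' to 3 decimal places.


11.000 28.000 -22.000

axis x: (16.500 − 0) / (3/2) = 11.000
axis y: (41.000 − -1) / (3/2) = 28.000
axis θ: (-65.000 − 1) / (3) = -22.000


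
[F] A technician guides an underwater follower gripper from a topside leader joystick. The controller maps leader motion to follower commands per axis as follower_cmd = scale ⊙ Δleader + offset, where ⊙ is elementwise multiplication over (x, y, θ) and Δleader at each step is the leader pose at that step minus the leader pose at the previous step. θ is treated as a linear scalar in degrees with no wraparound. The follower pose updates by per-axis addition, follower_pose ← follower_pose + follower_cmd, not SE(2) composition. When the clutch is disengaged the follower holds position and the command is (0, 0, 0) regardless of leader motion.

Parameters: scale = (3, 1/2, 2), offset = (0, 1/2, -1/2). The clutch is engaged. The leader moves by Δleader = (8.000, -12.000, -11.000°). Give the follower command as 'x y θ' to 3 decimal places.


24.000 -5.500 -22.500

axis x: 3·8.000 + 0 = 24.000
axis y: 1/2·-12.000 + 1/2 = -5.500
axis θ: 2·-11.000 + -1/2 = -22.500


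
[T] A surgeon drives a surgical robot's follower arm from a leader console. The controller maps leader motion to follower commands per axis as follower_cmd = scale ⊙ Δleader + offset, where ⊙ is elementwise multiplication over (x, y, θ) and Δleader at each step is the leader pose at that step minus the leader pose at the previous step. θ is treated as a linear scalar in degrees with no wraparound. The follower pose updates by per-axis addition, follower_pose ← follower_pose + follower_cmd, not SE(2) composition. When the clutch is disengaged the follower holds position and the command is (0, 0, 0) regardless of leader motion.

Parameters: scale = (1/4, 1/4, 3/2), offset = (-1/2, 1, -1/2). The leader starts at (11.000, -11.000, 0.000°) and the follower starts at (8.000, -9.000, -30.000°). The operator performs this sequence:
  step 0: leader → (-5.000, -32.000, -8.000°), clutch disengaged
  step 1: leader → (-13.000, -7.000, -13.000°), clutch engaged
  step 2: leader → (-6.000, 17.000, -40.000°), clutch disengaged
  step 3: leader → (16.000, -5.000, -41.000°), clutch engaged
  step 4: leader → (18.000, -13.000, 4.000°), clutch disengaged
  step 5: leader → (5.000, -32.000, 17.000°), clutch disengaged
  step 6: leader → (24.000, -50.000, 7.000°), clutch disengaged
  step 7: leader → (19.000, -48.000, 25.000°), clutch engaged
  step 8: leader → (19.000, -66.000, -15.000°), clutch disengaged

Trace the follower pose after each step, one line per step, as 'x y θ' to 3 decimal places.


step 0: Δleader=(-16.000, -21.000, -8.000°), disengaged; cmd=(0,0,0) → follower holds at (8.000, -9.000, -30.000°)
step 1: Δleader=(-8.000, 25.000, -5.000°), engaged; cmd=(-2.500, 7.250, -8.000°) → follower=(5.500, -1.750, -38.000°)
step 2: Δleader=(7.000, 24.000, -27.000°), disengaged; cmd=(0,0,0) → follower holds at (5.500, -1.750, -38.000°)
step 3: Δleader=(22.000, -22.000, -1.000°), engaged; cmd=(5.000, -4.500, -2.000°) → follower=(10.500, -6.250, -40.000°)
step 4: Δleader=(2.000, -8.000, 45.000°), disengaged; cmd=(0,0,0) → follower holds at (10.500, -6.250, -40.000°)
step 5: Δleader=(-13.000, -19.000, 13.000°), disengaged; cmd=(0,0,0) → follower holds at (10.500, -6.250, -40.000°)
step 6: Δleader=(19.000, -18.000, -10.000°), disengaged; cmd=(0,0,0) → follower holds at (10.500, -6.250, -40.000°)
step 7: Δleader=(-5.000, 2.000, 18.000°), engaged; cmd=(-1.750, 1.500, 26.500°) → follower=(8.750, -4.750, -13.500°)
step 8: Δleader=(0.000, -18.000, -40.000°), disengaged; cmd=(0,0,0) → follower holds at (8.750, -4.750, -13.500°)

8.000 -9.000 -30.000
5.500 -1.750 -38.000
5.500 -1.750 -38.000
10.500 -6.250 -40.000
10.500 -6.250 -40.000
10.500 -6.250 -40.000
10.500 -6.250 -40.000
8.750 -4.750 -13.500
8.750 -4.750 -13.500


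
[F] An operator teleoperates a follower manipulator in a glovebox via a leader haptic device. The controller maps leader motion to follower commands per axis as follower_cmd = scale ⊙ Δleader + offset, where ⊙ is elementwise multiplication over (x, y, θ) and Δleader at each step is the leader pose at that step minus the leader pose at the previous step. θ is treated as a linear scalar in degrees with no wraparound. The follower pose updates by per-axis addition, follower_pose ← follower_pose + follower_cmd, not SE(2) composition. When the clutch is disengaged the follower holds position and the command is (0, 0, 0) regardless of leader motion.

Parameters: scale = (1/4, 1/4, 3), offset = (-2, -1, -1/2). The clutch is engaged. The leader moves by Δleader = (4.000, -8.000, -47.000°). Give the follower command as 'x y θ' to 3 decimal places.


-1.000 -3.000 -141.500

axis x: 1/4·4.000 + -2 = -1.000
axis y: 1/4·-8.000 + -1 = -3.000
axis θ: 3·-47.000 + -1/2 = -141.500
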